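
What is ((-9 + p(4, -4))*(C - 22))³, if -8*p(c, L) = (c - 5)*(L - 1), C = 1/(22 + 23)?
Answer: 441632524833577/46656000 ≈ 9.4657e+6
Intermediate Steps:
C = 1/45 ≈ 0.022222
p(c, L) = -(-1 + L)*(-5 + c)/8 (p(c, L) = -(c - 5)*(L - 1)/8 = -(-5 + c)*(-1 + L)/8 = -(-1 + L)*(-5 + c)/8)
((-9 + p(4, -4))*(C - 22))³ = ((-9 + (-5/8 + (⅛)*4 + (5/8)*(-4) - ⅛*(-4)*4))*(1/45 - 22))³ = ((-9 + (-5/8 + ½ - 5/2 + 2))*(-989/45))³ = ((-9 - 5/8)*(-989/45))³ = (-77/8*(-989/45))³ = (76153/360)³ = 441632524833577/46656000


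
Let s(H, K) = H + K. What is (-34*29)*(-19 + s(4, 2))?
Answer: 12818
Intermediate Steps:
(-34*29)*(-19 + s(4, 2)) = (-34*29)*(-19 + (4 + 2)) = -986*(-19 + 6) = -986*(-13) = 12818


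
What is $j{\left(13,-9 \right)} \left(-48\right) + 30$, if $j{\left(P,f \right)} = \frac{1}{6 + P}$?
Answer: $\frac{522}{19} \approx 27.474$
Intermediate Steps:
$j{\left(13,-9 \right)} \left(-48\right) + 30 = \frac{1}{6 + 13} \left(-48\right) + 30 = \frac{1}{19} \left(-48\right) + 30 = - \frac{48}{19} + 30 = \frac{522}{19}$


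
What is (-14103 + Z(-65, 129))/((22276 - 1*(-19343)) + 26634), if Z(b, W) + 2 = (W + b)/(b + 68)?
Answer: -42251/204759 ≈ -0.20635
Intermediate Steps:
Z(b, W) = -2 + (W + b)/(68 + b) (Z(b, W) = -2 + (W + b)/(b + 68) = -2 + (W + b)/(68 + b))
(-14103 + Z(-65, 129))/((22276 - 1*(-19343)) + 26634) = (-14103 + (-136 + 129 - 1*(-65))/(68 - 65))/((22276 - 1*(-19343)) + 26634) = (-14103 + (-136 + 129 + 65)/3)/((22276 + 19343) + 26634) = (-14103 + (1/3)*58)/(41619 + 26634) = (-14103 + 58/3)/68253 = -42251/3*1/68253 = -42251/204759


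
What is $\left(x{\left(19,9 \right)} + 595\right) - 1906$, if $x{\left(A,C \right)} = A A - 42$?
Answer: $-992$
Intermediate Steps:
$x{\left(A,C \right)} = -42 + A^{2}$ ($x{\left(A,C \right)} = A^{2} - 42 = -42 + A^{2}$)
$\left(x{\left(19,9 \right)} + 595\right) - 1906 = \left(\left(-42 + 19^{2}\right) + 595\right) - 1906 = \left(\left(-42 + 361\right) + 595\right) - 1906 = \left(319 + 595\right) - 1906 = 914 - 1906 = -992$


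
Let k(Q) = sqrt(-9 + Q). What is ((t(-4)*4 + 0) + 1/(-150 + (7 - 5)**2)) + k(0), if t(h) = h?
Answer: -2337/146 + 3*I ≈ -16.007 + 3.0*I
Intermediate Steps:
((t(-4)*4 + 0) + 1/(-150 + (7 - 5)**2)) + k(0) = ((-4*4 + 0) + 1/(-150 + (7 - 5)**2)) + sqrt(-9 + 0) = ((-16 + 0) + 1/(-150 + 2**2)) + sqrt(-9) = (-16 + 1/(-150 + 4)) + 3*I = (-16 + 1/(-146)) + 3*I = (-16 - 1/146) + 3*I = -2337/146 + 3*I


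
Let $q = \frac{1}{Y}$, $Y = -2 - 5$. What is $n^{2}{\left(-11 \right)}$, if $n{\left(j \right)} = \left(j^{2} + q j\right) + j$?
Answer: $\frac{609961}{49} \approx 12448.0$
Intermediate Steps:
$Y = -7$ ($Y = -2 - 5 = -7$)
$q = - \frac{1}{7}$ ($q = \frac{1}{-7} = - \frac{1}{7} \approx -0.14286$)
$n{\left(j \right)} = j^{2} + \frac{6 j}{7}$ ($n{\left(j \right)} = \left(j^{2} - \frac{j}{7}\right) + j = j^{2} + \frac{6 j}{7}$)
$n^{2}{\left(-11 \right)} = \left(\frac{1}{7} \left(-11\right) \left(6 + 7 \left(-11\right)\right)\right)^{2} = \left(\frac{1}{7} \left(-11\right) \left(6 - 77\right)\right)^{2} = \left(\frac{1}{7} \left(-11\right) \left(-71\right)\right)^{2} = \left(\frac{781}{7}\right)^{2} = \frac{609961}{49}$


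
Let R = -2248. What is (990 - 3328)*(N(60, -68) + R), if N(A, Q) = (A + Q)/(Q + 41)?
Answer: 141888544/27 ≈ 5.2551e+6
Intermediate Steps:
N(A, Q) = (A + Q)/(41 + Q)
(990 - 3328)*(N(60, -68) + R) = (990 - 3328)*((60 - 68)/(41 - 68) - 2248) = -2338*(-8/(-27) - 2248) = -2338*(-1/27*(-8) - 2248) = -2338*(8/27 - 2248) = -2338*(-60688/27) = 141888544/27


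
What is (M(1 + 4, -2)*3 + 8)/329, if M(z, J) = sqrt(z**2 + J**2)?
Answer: 8/329 + 3*sqrt(29)/329 ≈ 0.073421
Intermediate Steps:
M(z, J) = sqrt(J**2 + z**2)
(M(1 + 4, -2)*3 + 8)/329 = (sqrt((-2)**2 + (1 + 4)**2)*3 + 8)/329 = (sqrt(4 + 5**2)*3 + 8)*(1/329) = (sqrt(4 + 25)*3 + 8)*(1/329) = (sqrt(29)*3 + 8)*(1/329) = (3*sqrt(29) + 8)*(1/329) = (8 + 3*sqrt(29))*(1/329) = 8/329 + 3*sqrt(29)/329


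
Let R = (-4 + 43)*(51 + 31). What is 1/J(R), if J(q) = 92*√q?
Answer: √3198/294216 ≈ 0.00019221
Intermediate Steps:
R = 3198 (R = 39*82 = 3198)
1/J(R) = 1/(92*√3198) = √3198/294216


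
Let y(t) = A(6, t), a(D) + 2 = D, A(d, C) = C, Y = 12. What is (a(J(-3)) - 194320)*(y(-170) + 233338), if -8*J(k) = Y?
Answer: -45310021848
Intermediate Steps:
J(k) = -3/2 (J(k) = -⅛*12 = -3/2)
a(D) = -2 + D
y(t) = t
(a(J(-3)) - 194320)*(y(-170) + 233338) = ((-2 - 3/2) - 194320)*(-170 + 233338) = (-7/2 - 194320)*233168 = -388647/2*233168 = -45310021848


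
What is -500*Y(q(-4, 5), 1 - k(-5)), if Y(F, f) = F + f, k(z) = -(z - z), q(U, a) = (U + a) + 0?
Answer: -1000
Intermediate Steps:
q(U, a) = U + a
k(z) = 0 (k(z) = -1*0 = 0)
-500*Y(q(-4, 5), 1 - k(-5)) = -500*((-4 + 5) + (1 - 1*0)) = -500*(1 + (1 + 0)) = -500*(1 + 1) = -500*2 = -1000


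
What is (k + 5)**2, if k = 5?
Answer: 100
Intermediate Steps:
(k + 5)**2 = (5 + 5)**2 = 10**2 = 100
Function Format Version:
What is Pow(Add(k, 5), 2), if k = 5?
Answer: 100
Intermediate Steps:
Pow(Add(k, 5), 2) = Pow(Add(5, 5), 2) = Pow(10, 2) = 100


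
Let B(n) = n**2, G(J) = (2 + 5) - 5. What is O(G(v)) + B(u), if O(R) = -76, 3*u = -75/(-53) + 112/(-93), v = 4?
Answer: -16616728523/218655369 ≈ -75.995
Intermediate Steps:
G(J) = 2 (G(J) = 7 - 5 = 2)
u = 1039/14787 (u = (-75/(-53) + 112/(-93))/3 = (-75*(-1/53) + 112*(-1/93))/3 = (75/53 - 112/93)/3 = (1/3)*(1039/4929) = 1039/14787 ≈ 0.070264)
O(G(v)) + B(u) = -76 + (1039/14787)**2 = -76 + 1079521/218655369 = -16616728523/218655369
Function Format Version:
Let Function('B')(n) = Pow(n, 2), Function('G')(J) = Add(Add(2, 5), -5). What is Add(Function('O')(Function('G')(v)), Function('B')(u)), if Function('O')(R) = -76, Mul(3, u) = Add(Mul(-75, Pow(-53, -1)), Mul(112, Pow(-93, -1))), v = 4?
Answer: Rational(-16616728523, 218655369) ≈ -75.995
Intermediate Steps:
Function('G')(J) = 2 (Function('G')(J) = Add(7, -5) = 2)
u = Rational(1039, 14787) (u = Mul(Rational(1, 3), Add(Mul(-75, Pow(-53, -1)), Mul(112, Pow(-93, -1)))) = Mul(Rational(1, 3), Add(Mul(-75, Rational(-1, 53)), Mul(112, Rational(-1, 93)))) = Mul(Rational(1, 3), Add(Rational(75, 53), Rational(-112, 93))) = Mul(Rational(1, 3), Rational(1039, 4929)) = Rational(1039, 14787) ≈ 0.070264)
Add(Function('O')(Function('G')(v)), Function('B')(u)) = Add(-76, Pow(Rational(1039, 14787), 2)) = Add(-76, Rational(1079521, 218655369)) = Rational(-16616728523, 218655369)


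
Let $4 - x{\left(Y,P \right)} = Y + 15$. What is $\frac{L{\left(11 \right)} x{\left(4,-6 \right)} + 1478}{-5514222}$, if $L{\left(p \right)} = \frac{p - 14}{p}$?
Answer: $- \frac{137}{509718} \approx -0.00026878$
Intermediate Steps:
$x{\left(Y,P \right)} = -11 - Y$ ($x{\left(Y,P \right)} = 4 - \left(Y + 15\right) = 4 - \left(15 + Y\right) = -11 - Y$)
$L{\left(p \right)} = \frac{-14 + p}{p}$
$\frac{L{\left(11 \right)} x{\left(4,-6 \right)} + 1478}{-5514222} = \frac{\frac{-14 + 11}{11} \left(-11 - 4\right) + 1478}{-5514222} = \left(\frac{1}{11} \left(-3\right) \left(-11 - 4\right) + 1478\right) \left(- \frac{1}{5514222}\right) = \left(\left(- \frac{3}{11}\right) \left(-15\right) + 1478\right) \left(- \frac{1}{5514222}\right) = \left(\frac{45}{11} + 1478\right) \left(- \frac{1}{5514222}\right) = \frac{16303}{11} \left(- \frac{1}{5514222}\right) = - \frac{137}{509718}$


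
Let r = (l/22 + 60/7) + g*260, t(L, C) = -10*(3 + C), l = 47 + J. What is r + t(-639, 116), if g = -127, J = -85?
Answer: -2633643/77 ≈ -34203.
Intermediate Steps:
l = -38 (l = 47 - 85 = -38)
t(L, C) = -30 - 10*C
r = -2542013/77 (r = (-38/22 + 60/7) - 127*260 = (-38*1/22 + 60*(⅐)) - 33020 = (-19/11 + 60/7) - 33020 = 527/77 - 33020 = -2542013/77 ≈ -33013.)
r + t(-639, 116) = -2542013/77 + (-30 - 10*116) = -2542013/77 + (-30 - 1160) = -2542013/77 - 1190 = -2633643/77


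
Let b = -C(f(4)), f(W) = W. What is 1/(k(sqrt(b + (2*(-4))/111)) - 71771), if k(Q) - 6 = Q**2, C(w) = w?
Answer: -111/7966367 ≈ -1.3934e-5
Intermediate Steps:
b = -4 (b = -1*4 = -4)
k(Q) = 6 + Q**2
1/(k(sqrt(b + (2*(-4))/111)) - 71771) = 1/((6 + (sqrt(-4 + (2*(-4))/111))**2) - 71771) = 1/((6 + (sqrt(-4 - 8*1/111))**2) - 71771) = 1/((6 + (sqrt(-4 - 8/111))**2) - 71771) = 1/((6 + (sqrt(-452/111))**2) - 71771) = 1/((6 + (2*I*sqrt(12543)/111)**2) - 71771) = 1/((6 - 452/111) - 71771) = 1/(214/111 - 71771) = 1/(-7966367/111) = -111/7966367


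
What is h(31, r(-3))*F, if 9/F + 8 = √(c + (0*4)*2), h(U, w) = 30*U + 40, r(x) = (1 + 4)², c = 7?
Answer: -23280/19 - 2910*√7/19 ≈ -1630.5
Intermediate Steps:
r(x) = 25 (r(x) = 5² = 25)
h(U, w) = 40 + 30*U
F = 9/(-8 + √7) (F = 9/(-8 + √(7 + (0*4)*2)) = 9/(-8 + √(7 + 0*2)) = 9/(-8 + √(7 + 0)) = 9/(-8 + √7) ≈ -1.6809)
h(31, r(-3))*F = (40 + 30*31)*(-24/19 - 3*√7/19) = (40 + 930)*(-24/19 - 3*√7/19) = 970*(-24/19 - 3*√7/19) = -23280/19 - 2910*√7/19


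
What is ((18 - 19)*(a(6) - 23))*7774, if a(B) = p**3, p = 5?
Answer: -792948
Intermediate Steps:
a(B) = 125 (a(B) = 5**3 = 125)
((18 - 19)*(a(6) - 23))*7774 = ((18 - 19)*(125 - 23))*7774 = -1*102*7774 = -102*7774 = -792948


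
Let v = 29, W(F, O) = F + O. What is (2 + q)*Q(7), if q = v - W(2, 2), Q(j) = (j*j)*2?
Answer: 2646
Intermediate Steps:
Q(j) = 2*j**2 (Q(j) = j**2*2 = 2*j**2)
q = 25 (q = 29 - (2 + 2) = 29 - 1*4 = 29 - 4 = 25)
(2 + q)*Q(7) = (2 + 25)*(2*7**2) = 27*(2*49) = 27*98 = 2646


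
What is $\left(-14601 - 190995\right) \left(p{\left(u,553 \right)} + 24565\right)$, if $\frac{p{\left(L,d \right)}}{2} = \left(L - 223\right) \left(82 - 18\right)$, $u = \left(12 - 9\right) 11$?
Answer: $-50371020$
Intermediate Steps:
$u = 33$ ($u = 3 \cdot 11 = 33$)
$p{\left(L,d \right)} = -28544 + 128 L$ ($p{\left(L,d \right)} = 2 \left(L - 223\right) \left(82 - 18\right) = 2 \left(-223 + L\right) 64 = 2 \left(-14272 + 64 L\right) = -28544 + 128 L$)
$\left(-14601 - 190995\right) \left(p{\left(u,553 \right)} + 24565\right) = \left(-14601 - 190995\right) \left(\left(-28544 + 128 \cdot 33\right) + 24565\right) = - 205596 \left(\left(-28544 + 4224\right) + 24565\right) = - 205596 \left(-24320 + 24565\right) = \left(-205596\right) 245 = -50371020$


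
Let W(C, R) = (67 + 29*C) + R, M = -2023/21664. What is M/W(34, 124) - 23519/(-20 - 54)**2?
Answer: -149927739495/34907484832 ≈ -4.2950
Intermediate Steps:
M = -2023/21664 (M = -2023*1/21664 = -2023/21664 ≈ -0.093381)
W(C, R) = 67 + R + 29*C
M/W(34, 124) - 23519/(-20 - 54)**2 = -2023/(21664*(67 + 124 + 29*34)) - 23519/(-20 - 54)**2 = -2023/(21664*(67 + 124 + 986)) - 23519/((-74)**2) = -2023/21664/1177 - 23519/5476 = -2023/21664*1/1177 - 23519*1/5476 = -2023/25498528 - 23519/5476 = -149927739495/34907484832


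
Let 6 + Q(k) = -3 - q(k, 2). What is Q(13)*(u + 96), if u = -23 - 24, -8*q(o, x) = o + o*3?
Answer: -245/2 ≈ -122.50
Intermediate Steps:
q(o, x) = -o/2 (q(o, x) = -(o + o*3)/8 = -(o + 3*o)/8 = -o/2)
u = -47
Q(k) = -9 + k/2 (Q(k) = -6 + (-3 - (-1)*k/2) = -6 + (-3 + k/2) = -9 + k/2)
Q(13)*(u + 96) = (-9 + (1/2)*13)*(-47 + 96) = (-9 + 13/2)*49 = -5/2*49 = -245/2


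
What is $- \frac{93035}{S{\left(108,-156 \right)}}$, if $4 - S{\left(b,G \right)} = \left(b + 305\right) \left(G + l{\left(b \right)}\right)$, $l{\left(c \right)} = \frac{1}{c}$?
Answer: $- \frac{10047780}{6958243} \approx -1.444$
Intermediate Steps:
$S{\left(b,G \right)} = 4 - \left(305 + b\right) \left(G + \frac{1}{b}\right)$ ($S{\left(b,G \right)} = 4 - \left(b + 305\right) \left(G + \frac{1}{b}\right) = 4 - \left(305 + b\right) \left(G + \frac{1}{b}\right)$)
$- \frac{93035}{S{\left(108,-156 \right)}} = - \frac{93035}{3 - -47580 - \frac{305}{108} - \left(-156\right) 108} = - \frac{93035}{3 + 47580 - \frac{305}{108} + 16848} = - \frac{93035}{\frac{6958243}{108}} = \left(-93035\right) \frac{108}{6958243} = - \frac{10047780}{6958243}$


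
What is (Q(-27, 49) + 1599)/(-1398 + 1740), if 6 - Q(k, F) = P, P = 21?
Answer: 88/19 ≈ 4.6316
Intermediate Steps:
Q(k, F) = -15 (Q(k, F) = 6 - 1*21 = 6 - 21 = -15)
(Q(-27, 49) + 1599)/(-1398 + 1740) = (-15 + 1599)/(-1398 + 1740) = 1584/342 = 1584*(1/342) = 88/19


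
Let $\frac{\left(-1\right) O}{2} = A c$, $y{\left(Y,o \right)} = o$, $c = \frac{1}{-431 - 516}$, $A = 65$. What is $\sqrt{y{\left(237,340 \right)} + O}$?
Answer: $\frac{3 \sqrt{33893130}}{947} \approx 18.443$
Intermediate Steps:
$c = - \frac{1}{947}$ ($c = \frac{1}{-947} = - \frac{1}{947} \approx -0.001056$)
$O = \frac{130}{947}$ ($O = - 2 \cdot 65 \left(- \frac{1}{947}\right) = \left(-2\right) \left(- \frac{65}{947}\right) = \frac{130}{947} \approx 0.13728$)
$\sqrt{y{\left(237,340 \right)} + O} = \sqrt{340 + \frac{130}{947}} = \sqrt{\frac{322110}{947}} = \frac{3 \sqrt{33893130}}{947}$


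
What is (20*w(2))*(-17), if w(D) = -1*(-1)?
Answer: -340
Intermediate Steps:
w(D) = 1
(20*w(2))*(-17) = (20*1)*(-17) = 20*(-17) = -340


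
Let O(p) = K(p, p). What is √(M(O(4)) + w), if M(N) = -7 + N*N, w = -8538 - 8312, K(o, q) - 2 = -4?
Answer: I*√16853 ≈ 129.82*I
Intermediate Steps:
K(o, q) = -2 (K(o, q) = 2 - 4 = -2)
O(p) = -2
w = -16850
M(N) = -7 + N²
√(M(O(4)) + w) = √((-7 + (-2)²) - 16850) = √((-7 + 4) - 16850) = √(-3 - 16850) = √(-16853) = I*√16853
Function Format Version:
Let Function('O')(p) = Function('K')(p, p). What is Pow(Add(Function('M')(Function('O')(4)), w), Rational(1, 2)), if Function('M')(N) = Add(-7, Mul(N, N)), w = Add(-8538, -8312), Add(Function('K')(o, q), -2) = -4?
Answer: Mul(I, Pow(16853, Rational(1, 2))) ≈ Mul(129.82, I)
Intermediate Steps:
Function('K')(o, q) = -2 (Function('K')(o, q) = Add(2, -4) = -2)
Function('O')(p) = -2
w = -16850
Function('M')(N) = Add(-7, Pow(N, 2))
Pow(Add(Function('M')(Function('O')(4)), w), Rational(1, 2)) = Pow(Add(Add(-7, Pow(-2, 2)), -16850), Rational(1, 2)) = Pow(Add(Add(-7, 4), -16850), Rational(1, 2)) = Pow(Add(-3, -16850), Rational(1, 2)) = Pow(-16853, Rational(1, 2)) = Mul(I, Pow(16853, Rational(1, 2)))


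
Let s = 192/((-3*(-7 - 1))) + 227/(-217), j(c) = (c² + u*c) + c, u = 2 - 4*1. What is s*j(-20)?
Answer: 90540/31 ≈ 2920.6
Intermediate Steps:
u = -2 (u = 2 - 4 = -2)
j(c) = c² - c (j(c) = (c² - 2*c) + c = c² - c)
s = 1509/217 (s = 192/((-3*(-8))) + 227*(-1/217) = 192/24 - 227/217 = 192*(1/24) - 227/217 = 8 - 227/217 = 1509/217 ≈ 6.9539)
s*j(-20) = 1509*(-20*(-1 - 20))/217 = 1509*(-20*(-21))/217 = (1509/217)*420 = 90540/31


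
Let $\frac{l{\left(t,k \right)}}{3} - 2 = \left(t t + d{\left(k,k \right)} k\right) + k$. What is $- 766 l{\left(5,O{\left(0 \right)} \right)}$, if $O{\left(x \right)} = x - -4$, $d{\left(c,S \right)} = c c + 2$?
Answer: $-236694$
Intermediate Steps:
$d{\left(c,S \right)} = 2 + c^{2}$ ($d{\left(c,S \right)} = c^{2} + 2 = 2 + c^{2}$)
$O{\left(x \right)} = 4 + x$ ($O{\left(x \right)} = x + 4 = 4 + x$)
$l{\left(t,k \right)} = 6 + 3 k + 3 t^{2} + 3 k \left(2 + k^{2}\right)$ ($l{\left(t,k \right)} = 6 + 3 \left(\left(t t + \left(2 + k^{2}\right) k\right) + k\right) = 6 + 3 \left(\left(t^{2} + k \left(2 + k^{2}\right)\right) + k\right) = 6 + 3 \left(k + t^{2} + k \left(2 + k^{2}\right)\right) = 6 + \left(3 k + 3 t^{2} + 3 k \left(2 + k^{2}\right)\right) = 6 + 3 k + 3 t^{2} + 3 k \left(2 + k^{2}\right)$)
$- 766 l{\left(5,O{\left(0 \right)} \right)} = - 766 \left(6 + 3 \left(4 + 0\right)^{3} + 3 \cdot 5^{2} + 9 \left(4 + 0\right)\right) = - 766 \left(6 + 3 \cdot 4^{3} + 3 \cdot 25 + 9 \cdot 4\right) = - 766 \left(6 + 3 \cdot 64 + 75 + 36\right) = - 766 \left(6 + 192 + 75 + 36\right) = \left(-766\right) 309 = -236694$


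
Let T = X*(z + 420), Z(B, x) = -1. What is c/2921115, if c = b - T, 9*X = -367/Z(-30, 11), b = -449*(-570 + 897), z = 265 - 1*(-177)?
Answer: -71207/1143045 ≈ -0.062296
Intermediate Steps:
z = 442 (z = 265 + 177 = 442)
b = -146823 (b = -449*327 = -146823)
X = 367/9 (X = (-367/(-1))/9 = (-367*(-1))/9 = (1/9)*367 = 367/9 ≈ 40.778)
T = 316354/9 (T = 367*(442 + 420)/9 = (367/9)*862 = 316354/9 ≈ 35150.)
c = -1637761/9 (c = -146823 - 1*316354/9 = -146823 - 316354/9 = -1637761/9 ≈ -1.8197e+5)
c/2921115 = -1637761/9/2921115 = -1637761/9*1/2921115 = -71207/1143045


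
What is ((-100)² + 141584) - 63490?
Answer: 88094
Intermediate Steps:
((-100)² + 141584) - 63490 = (10000 + 141584) - 63490 = 151584 - 63490 = 88094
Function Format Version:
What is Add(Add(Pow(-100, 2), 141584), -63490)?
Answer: 88094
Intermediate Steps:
Add(Add(Pow(-100, 2), 141584), -63490) = Add(Add(10000, 141584), -63490) = Add(151584, -63490) = 88094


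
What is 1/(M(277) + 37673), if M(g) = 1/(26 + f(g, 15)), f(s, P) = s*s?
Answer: 76755/2891591116 ≈ 2.6544e-5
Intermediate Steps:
f(s, P) = s²
M(g) = 1/(26 + g²)
1/(M(277) + 37673) = 1/(1/(26 + 277²) + 37673) = 1/(1/(26 + 76729) + 37673) = 1/(1/76755 + 37673) = 1/(2891591116/76755) = 76755/2891591116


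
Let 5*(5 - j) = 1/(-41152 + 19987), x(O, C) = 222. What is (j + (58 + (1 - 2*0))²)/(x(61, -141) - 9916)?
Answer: -368905951/1025867550 ≈ -0.35960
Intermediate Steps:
j = 529126/105825 (j = 5 - 1/(5*(-41152 + 19987)) = 5 - ⅕/(-21165) = 5 - ⅕*(-1/21165) = 5 + 1/105825 = 529126/105825 ≈ 5.0000)
(j + (58 + (1 - 2*0))²)/(x(61, -141) - 9916) = (529126/105825 + (58 + (1 - 2*0))²)/(222 - 9916) = (529126/105825 + (58 + (1 + 0))²)/(-9694) = (529126/105825 + (58 + 1)²)*(-1/9694) = (529126/105825 + 59²)*(-1/9694) = (529126/105825 + 3481)*(-1/9694) = (368905951/105825)*(-1/9694) = -368905951/1025867550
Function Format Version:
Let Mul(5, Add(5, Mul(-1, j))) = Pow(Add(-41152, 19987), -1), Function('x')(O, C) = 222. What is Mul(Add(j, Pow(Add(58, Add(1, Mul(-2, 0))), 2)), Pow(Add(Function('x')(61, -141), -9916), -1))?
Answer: Rational(-368905951, 1025867550) ≈ -0.35960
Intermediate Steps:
j = Rational(529126, 105825) (j = Add(5, Mul(Rational(-1, 5), Pow(Add(-41152, 19987), -1))) = Add(5, Mul(Rational(-1, 5), Pow(-21165, -1))) = Add(5, Mul(Rational(-1, 5), Rational(-1, 21165))) = Add(5, Rational(1, 105825)) = Rational(529126, 105825) ≈ 5.0000)
Mul(Add(j, Pow(Add(58, Add(1, Mul(-2, 0))), 2)), Pow(Add(Function('x')(61, -141), -9916), -1)) = Mul(Add(Rational(529126, 105825), Pow(Add(58, Add(1, Mul(-2, 0))), 2)), Pow(Add(222, -9916), -1)) = Mul(Add(Rational(529126, 105825), Pow(Add(58, Add(1, 0)), 2)), Pow(-9694, -1)) = Mul(Add(Rational(529126, 105825), Pow(Add(58, 1), 2)), Rational(-1, 9694)) = Mul(Add(Rational(529126, 105825), Pow(59, 2)), Rational(-1, 9694)) = Mul(Add(Rational(529126, 105825), 3481), Rational(-1, 9694)) = Mul(Rational(368905951, 105825), Rational(-1, 9694)) = Rational(-368905951, 1025867550)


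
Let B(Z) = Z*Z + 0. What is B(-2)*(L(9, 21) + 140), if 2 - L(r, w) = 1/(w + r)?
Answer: 8518/15 ≈ 567.87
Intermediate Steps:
B(Z) = Z² (B(Z) = Z² + 0 = Z²)
L(r, w) = 2 - 1/(r + w) (L(r, w) = 2 - 1/(w + r) = 2 - 1/(r + w))
B(-2)*(L(9, 21) + 140) = (-2)²*((-1 + 2*9 + 2*21)/(9 + 21) + 140) = 4*((-1 + 18 + 42)/30 + 140) = 4*((1/30)*59 + 140) = 4*(59/30 + 140) = 4*(4259/30) = 8518/15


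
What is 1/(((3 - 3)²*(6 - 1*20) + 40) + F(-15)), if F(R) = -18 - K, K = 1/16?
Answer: 16/351 ≈ 0.045584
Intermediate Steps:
K = 1/16 ≈ 0.062500
F(R) = -289/16 (F(R) = -18 - 1*1/16 = -18 - 1/16 = -289/16)
1/(((3 - 3)²*(6 - 1*20) + 40) + F(-15)) = 1/(((3 - 3)²*(6 - 1*20) + 40) - 289/16) = 1/((0²*(6 - 20) + 40) - 289/16) = 1/((0*(-14) + 40) - 289/16) = 1/((0 + 40) - 289/16) = 1/(40 - 289/16) = 1/(351/16) = 16/351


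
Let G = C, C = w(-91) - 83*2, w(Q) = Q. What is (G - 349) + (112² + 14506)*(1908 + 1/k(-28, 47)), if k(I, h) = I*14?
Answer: 10115702099/196 ≈ 5.1611e+7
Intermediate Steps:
k(I, h) = 14*I
C = -257 (C = -91 - 83*2 = -91 - 1*166 = -91 - 166 = -257)
G = -257
(G - 349) + (112² + 14506)*(1908 + 1/k(-28, 47)) = (-257 - 349) + (112² + 14506)*(1908 + 1/(14*(-28))) = -606 + (12544 + 14506)*(1908 + 1/(-392)) = -606 + 27050*(1908 - 1/392) = -606 + 27050*(747935/392) = -606 + 10115820875/196 = 10115702099/196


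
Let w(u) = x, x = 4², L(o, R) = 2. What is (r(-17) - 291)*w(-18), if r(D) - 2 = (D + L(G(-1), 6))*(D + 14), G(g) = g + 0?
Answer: -3904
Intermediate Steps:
G(g) = g
x = 16
w(u) = 16
r(D) = 2 + (2 + D)*(14 + D) (r(D) = 2 + (D + 2)*(D + 14) = 2 + (2 + D)*(14 + D))
(r(-17) - 291)*w(-18) = ((30 + (-17)² + 16*(-17)) - 291)*16 = ((30 + 289 - 272) - 291)*16 = (47 - 291)*16 = -244*16 = -3904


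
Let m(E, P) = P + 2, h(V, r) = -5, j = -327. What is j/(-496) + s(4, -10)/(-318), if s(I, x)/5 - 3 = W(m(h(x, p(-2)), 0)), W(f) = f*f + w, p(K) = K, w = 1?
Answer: 42073/78864 ≈ 0.53349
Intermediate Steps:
m(E, P) = 2 + P
W(f) = 1 + f**2 (W(f) = f*f + 1 = f**2 + 1 = 1 + f**2)
s(I, x) = 40 (s(I, x) = 15 + 5*(1 + (2 + 0)**2) = 15 + 5*(1 + 2**2) = 15 + 5*(1 + 4) = 15 + 5*5 = 15 + 25 = 40)
j/(-496) + s(4, -10)/(-318) = -327/(-496) + 40/(-318) = -327*(-1/496) + 40*(-1/318) = 327/496 - 20/159 = 42073/78864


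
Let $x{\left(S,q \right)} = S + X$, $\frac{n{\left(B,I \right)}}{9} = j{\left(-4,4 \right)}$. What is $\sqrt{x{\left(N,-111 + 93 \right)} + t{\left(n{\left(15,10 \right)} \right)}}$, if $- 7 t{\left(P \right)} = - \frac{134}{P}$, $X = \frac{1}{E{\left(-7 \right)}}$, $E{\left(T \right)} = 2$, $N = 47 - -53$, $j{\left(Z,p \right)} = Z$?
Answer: $\frac{\sqrt{44086}}{21} \approx 9.9984$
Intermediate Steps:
$n{\left(B,I \right)} = -36$ ($n{\left(B,I \right)} = 9 \left(-4\right) = -36$)
$N = 100$ ($N = 47 + 53 = 100$)
$X = \frac{1}{2} \approx 0.5$
$x{\left(S,q \right)} = \frac{1}{2} + S$ ($x{\left(S,q \right)} = S + \frac{1}{2} = \frac{1}{2} + S$)
$t{\left(P \right)} = \frac{134}{7 P}$ ($t{\left(P \right)} = - \frac{\left(-134\right) \frac{1}{P}}{7} = \frac{134}{7 P}$)
$\sqrt{x{\left(N,-111 + 93 \right)} + t{\left(n{\left(15,10 \right)} \right)}} = \sqrt{\left(\frac{1}{2} + 100\right) + \frac{134}{7 \left(-36\right)}} = \sqrt{\frac{201}{2} + \frac{134}{7} \left(- \frac{1}{36}\right)} = \sqrt{\frac{201}{2} - \frac{67}{126}} = \sqrt{\frac{6298}{63}} = \frac{\sqrt{44086}}{21}$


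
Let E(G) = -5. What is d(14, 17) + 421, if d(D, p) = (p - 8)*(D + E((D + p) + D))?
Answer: 502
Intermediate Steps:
d(D, p) = (-8 + p)*(-5 + D) (d(D, p) = (p - 8)*(D - 5) = (-8 + p)*(-5 + D))
d(14, 17) + 421 = (40 - 8*14 - 5*17 + 14*17) + 421 = (40 - 112 - 85 + 238) + 421 = 81 + 421 = 502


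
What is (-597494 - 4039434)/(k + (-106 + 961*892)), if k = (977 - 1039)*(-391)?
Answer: -1159232/220337 ≈ -5.2612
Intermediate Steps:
k = 24242 (k = -62*(-391) = 24242)
(-597494 - 4039434)/(k + (-106 + 961*892)) = (-597494 - 4039434)/(24242 + (-106 + 961*892)) = -4636928/(24242 + (-106 + 857212)) = -4636928/(24242 + 857106) = -4636928/881348 = -4636928*1/881348 = -1159232/220337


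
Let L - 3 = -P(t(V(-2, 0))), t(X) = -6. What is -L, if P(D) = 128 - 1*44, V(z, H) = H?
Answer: 81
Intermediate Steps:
P(D) = 84 (P(D) = 128 - 44 = 84)
L = -81 (L = 3 - 1*84 = 3 - 84 = -81)
-L = -1*(-81) = 81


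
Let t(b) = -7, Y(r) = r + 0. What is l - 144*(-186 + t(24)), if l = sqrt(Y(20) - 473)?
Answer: 27792 + I*sqrt(453) ≈ 27792.0 + 21.284*I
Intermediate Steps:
Y(r) = r
l = I*sqrt(453) (l = sqrt(20 - 473) = sqrt(-453) = I*sqrt(453) ≈ 21.284*I)
l - 144*(-186 + t(24)) = I*sqrt(453) - 144*(-186 - 7) = I*sqrt(453) - 144*(-193) = I*sqrt(453) + 27792 = 27792 + I*sqrt(453)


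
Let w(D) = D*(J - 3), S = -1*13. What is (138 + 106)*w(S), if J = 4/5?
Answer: 34892/5 ≈ 6978.4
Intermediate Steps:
J = ⅘ (J = 4*(⅕) = ⅘ ≈ 0.80000)
S = -13
w(D) = -11*D/5 (w(D) = D*(⅘ - 3) = D*(-11/5) = -11*D/5)
(138 + 106)*w(S) = (138 + 106)*(-11/5*(-13)) = 244*(143/5) = 34892/5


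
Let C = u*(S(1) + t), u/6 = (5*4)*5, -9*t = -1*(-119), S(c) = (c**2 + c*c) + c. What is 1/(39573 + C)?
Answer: 3/100319 ≈ 2.9905e-5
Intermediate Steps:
S(c) = c + 2*c**2 (S(c) = (c**2 + c**2) + c = 2*c**2 + c = c + 2*c**2)
t = -119/9 (t = -(-1)*(-119)/9 = -1/9*119 = -119/9 ≈ -13.222)
u = 600 (u = 6*((5*4)*5) = 6*(20*5) = 6*100 = 600)
C = -18400/3 (C = 600*(1*(1 + 2*1) - 119/9) = 600*(1*(1 + 2) - 119/9) = 600*(1*3 - 119/9) = 600*(3 - 119/9) = 600*(-92/9) = -18400/3 ≈ -6133.3)
1/(39573 + C) = 1/(39573 - 18400/3) = 1/(100319/3) = 3/100319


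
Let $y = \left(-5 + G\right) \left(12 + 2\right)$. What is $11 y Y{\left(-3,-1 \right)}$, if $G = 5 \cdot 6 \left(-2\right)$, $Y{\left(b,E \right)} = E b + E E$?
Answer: $-40040$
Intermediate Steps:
$Y{\left(b,E \right)} = E^{2} + E b$ ($Y{\left(b,E \right)} = E b + E^{2} = E^{2} + E b$)
$G = -60$ ($G = 30 \left(-2\right) = -60$)
$y = -910$ ($y = \left(-5 - 60\right) \left(12 + 2\right) = \left(-65\right) 14 = -910$)
$11 y Y{\left(-3,-1 \right)} = 11 \left(-910\right) \left(- (-1 - 3)\right) = - 10010 \left(\left(-1\right) \left(-4\right)\right) = \left(-10010\right) 4 = -40040$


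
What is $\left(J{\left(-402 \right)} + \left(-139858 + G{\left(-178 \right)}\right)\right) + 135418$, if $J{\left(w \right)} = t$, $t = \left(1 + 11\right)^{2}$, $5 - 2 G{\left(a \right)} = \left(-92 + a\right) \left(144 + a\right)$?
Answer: $- \frac{17767}{2} \approx -8883.5$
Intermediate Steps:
$G{\left(a \right)} = \frac{5}{2} - \frac{\left(-92 + a\right) \left(144 + a\right)}{2}$
$t = 144$ ($t = 12^{2} = 144$)
$J{\left(w \right)} = 144$
$\left(J{\left(-402 \right)} + \left(-139858 + G{\left(-178 \right)}\right)\right) + 135418 = \left(144 - \frac{288891}{2}\right) + 135418 = - \frac{288603}{2} + 135418 = - \frac{17767}{2}$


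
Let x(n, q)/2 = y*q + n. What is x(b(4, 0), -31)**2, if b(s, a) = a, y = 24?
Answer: 2214144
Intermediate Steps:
x(n, q) = 2*n + 48*q (x(n, q) = 2*(24*q + n) = 2*(n + 24*q) = 2*n + 48*q)
x(b(4, 0), -31)**2 = (2*0 + 48*(-31))**2 = (0 - 1488)**2 = (-1488)**2 = 2214144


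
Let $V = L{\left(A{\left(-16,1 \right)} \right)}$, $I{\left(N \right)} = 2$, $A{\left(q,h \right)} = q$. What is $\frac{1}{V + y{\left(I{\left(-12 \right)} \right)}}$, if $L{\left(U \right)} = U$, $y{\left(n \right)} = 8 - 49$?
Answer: $- \frac{1}{57} \approx -0.017544$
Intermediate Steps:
$y{\left(n \right)} = -41$ ($y{\left(n \right)} = 8 - 49 = -41$)
$V = -16$
$\frac{1}{V + y{\left(I{\left(-12 \right)} \right)}} = \frac{1}{-16 - 41} = \frac{1}{-57} = - \frac{1}{57}$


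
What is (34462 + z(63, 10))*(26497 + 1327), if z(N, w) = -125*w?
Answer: 924090688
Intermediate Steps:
(34462 + z(63, 10))*(26497 + 1327) = (34462 - 125*10)*(26497 + 1327) = (34462 - 1250)*27824 = 33212*27824 = 924090688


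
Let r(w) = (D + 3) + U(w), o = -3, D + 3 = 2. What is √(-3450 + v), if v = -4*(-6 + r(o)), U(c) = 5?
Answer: I*√3454 ≈ 58.771*I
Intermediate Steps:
D = -1 (D = -3 + 2 = -1)
r(w) = 7 (r(w) = (-1 + 3) + 5 = 2 + 5 = 7)
v = -4 (v = -4*(-6 + 7) = -4*1 = -4)
√(-3450 + v) = √(-3450 - 4) = √(-3454) = I*√3454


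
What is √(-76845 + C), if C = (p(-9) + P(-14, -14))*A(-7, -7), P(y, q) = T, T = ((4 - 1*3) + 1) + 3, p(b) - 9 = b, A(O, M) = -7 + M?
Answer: I*√76915 ≈ 277.34*I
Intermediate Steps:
p(b) = 9 + b
T = 5 (T = ((4 - 3) + 1) + 3 = (1 + 1) + 3 = 2 + 3 = 5)
P(y, q) = 5
C = -70 (C = ((9 - 9) + 5)*(-7 - 7) = (0 + 5)*(-14) = 5*(-14) = -70)
√(-76845 + C) = √(-76845 - 70) = √(-76915) = I*√76915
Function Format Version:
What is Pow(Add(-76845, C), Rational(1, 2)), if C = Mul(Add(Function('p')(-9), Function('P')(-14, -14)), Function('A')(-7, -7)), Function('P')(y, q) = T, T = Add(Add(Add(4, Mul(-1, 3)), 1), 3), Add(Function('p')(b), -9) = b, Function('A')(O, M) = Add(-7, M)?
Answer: Mul(I, Pow(76915, Rational(1, 2))) ≈ Mul(277.34, I)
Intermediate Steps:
Function('p')(b) = Add(9, b)
T = 5 (T = Add(Add(Add(4, -3), 1), 3) = Add(Add(1, 1), 3) = Add(2, 3) = 5)
Function('P')(y, q) = 5
C = -70 (C = Mul(Add(Add(9, -9), 5), Add(-7, -7)) = Mul(Add(0, 5), -14) = Mul(5, -14) = -70)
Pow(Add(-76845, C), Rational(1, 2)) = Pow(Add(-76845, -70), Rational(1, 2)) = Pow(-76915, Rational(1, 2)) = Mul(I, Pow(76915, Rational(1, 2)))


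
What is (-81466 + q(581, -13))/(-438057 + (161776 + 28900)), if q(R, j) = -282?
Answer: 81748/247381 ≈ 0.33045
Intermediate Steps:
(-81466 + q(581, -13))/(-438057 + (161776 + 28900)) = (-81466 - 282)/(-438057 + (161776 + 28900)) = -81748/(-438057 + 190676) = -81748/(-247381) = -81748*(-1/247381) = 81748/247381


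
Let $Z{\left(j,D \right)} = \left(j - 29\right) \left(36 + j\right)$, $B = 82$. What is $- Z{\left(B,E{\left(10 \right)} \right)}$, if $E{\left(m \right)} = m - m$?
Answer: $-6254$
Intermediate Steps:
$E{\left(m \right)} = 0$
$Z{\left(j,D \right)} = \left(-29 + j\right) \left(36 + j\right)$
$- Z{\left(B,E{\left(10 \right)} \right)} = - (-1044 + 82^{2} + 7 \cdot 82) = - (-1044 + 6724 + 574) = \left(-1\right) 6254 = -6254$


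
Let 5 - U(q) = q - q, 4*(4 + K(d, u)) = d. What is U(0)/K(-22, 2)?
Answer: -10/19 ≈ -0.52632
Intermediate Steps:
K(d, u) = -4 + d/4
U(q) = 5 (U(q) = 5 - (q - q) = 5 - 1*0 = 5 + 0 = 5)
U(0)/K(-22, 2) = 5/(-4 + (¼)*(-22)) = 5/(-4 - 11/2) = 5/(-19/2) = 5*(-2/19) = -10/19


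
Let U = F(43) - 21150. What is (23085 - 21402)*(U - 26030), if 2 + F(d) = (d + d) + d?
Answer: -79190199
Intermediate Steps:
F(d) = -2 + 3*d (F(d) = -2 + ((d + d) + d) = -2 + (2*d + d) = -2 + 3*d)
U = -21023 (U = (-2 + 3*43) - 21150 = (-2 + 129) - 21150 = 127 - 21150 = -21023)
(23085 - 21402)*(U - 26030) = (23085 - 21402)*(-21023 - 26030) = 1683*(-47053) = -79190199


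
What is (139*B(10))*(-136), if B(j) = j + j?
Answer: -378080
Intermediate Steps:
B(j) = 2*j
(139*B(10))*(-136) = (139*(2*10))*(-136) = (139*20)*(-136) = 2780*(-136) = -378080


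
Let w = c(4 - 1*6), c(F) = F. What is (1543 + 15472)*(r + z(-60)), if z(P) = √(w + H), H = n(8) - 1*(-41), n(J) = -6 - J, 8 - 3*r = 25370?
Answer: -143759735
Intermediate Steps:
r = -8454 (r = 8/3 - ⅓*25370 = 8/3 - 25370/3 = -8454)
w = -2 (w = 4 - 1*6 = 4 - 6 = -2)
H = 27 (H = (-6 - 1*8) - 1*(-41) = (-6 - 8) + 41 = -14 + 41 = 27)
z(P) = 5 (z(P) = √(-2 + 27) = √25 = 5)
(1543 + 15472)*(r + z(-60)) = (1543 + 15472)*(-8454 + 5) = 17015*(-8449) = -143759735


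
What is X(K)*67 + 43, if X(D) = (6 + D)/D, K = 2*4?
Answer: 641/4 ≈ 160.25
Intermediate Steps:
K = 8
X(D) = (6 + D)/D
X(K)*67 + 43 = ((6 + 8)/8)*67 + 43 = ((⅛)*14)*67 + 43 = (7/4)*67 + 43 = 469/4 + 43 = 641/4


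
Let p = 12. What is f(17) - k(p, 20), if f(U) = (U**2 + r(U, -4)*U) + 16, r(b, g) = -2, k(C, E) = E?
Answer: 251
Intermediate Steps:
f(U) = 16 + U**2 - 2*U (f(U) = (U**2 - 2*U) + 16 = 16 + U**2 - 2*U)
f(17) - k(p, 20) = (16 + 17**2 - 2*17) - 1*20 = (16 + 289 - 34) - 20 = 271 - 20 = 251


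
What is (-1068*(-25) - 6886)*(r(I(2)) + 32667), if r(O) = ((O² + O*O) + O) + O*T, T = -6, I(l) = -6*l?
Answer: 654159210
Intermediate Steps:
r(O) = -5*O + 2*O² (r(O) = ((O² + O*O) + O) + O*(-6) = ((O² + O²) + O) - 6*O = (2*O² + O) - 6*O = (O + 2*O²) - 6*O = -5*O + 2*O²)
(-1068*(-25) - 6886)*(r(I(2)) + 32667) = (-1068*(-25) - 6886)*((-6*2)*(-5 + 2*(-6*2)) + 32667) = (26700 - 6886)*(-12*(-5 + 2*(-12)) + 32667) = 19814*(-12*(-5 - 24) + 32667) = 19814*(-12*(-29) + 32667) = 19814*(348 + 32667) = 19814*33015 = 654159210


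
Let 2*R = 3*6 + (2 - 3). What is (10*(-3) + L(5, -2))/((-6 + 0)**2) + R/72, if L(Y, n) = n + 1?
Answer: -107/144 ≈ -0.74306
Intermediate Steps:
L(Y, n) = 1 + n
R = 17/2 (R = (3*6 + (2 - 3))/2 = (18 - 1)/2 = (1/2)*17 = 17/2 ≈ 8.5000)
(10*(-3) + L(5, -2))/((-6 + 0)**2) + R/72 = (10*(-3) + (1 - 2))/((-6 + 0)**2) + (17/2)/72 = (-30 - 1)/((-6)**2) + (17/2)*(1/72) = -31/36 + 17/144 = -107/144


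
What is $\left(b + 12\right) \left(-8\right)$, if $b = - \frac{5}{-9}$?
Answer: $- \frac{904}{9} \approx -100.44$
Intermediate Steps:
$b = \frac{5}{9}$ ($b = \left(-5\right) \left(- \frac{1}{9}\right) = \frac{5}{9} \approx 0.55556$)
$\left(b + 12\right) \left(-8\right) = \left(\frac{5}{9} + 12\right) \left(-8\right) = \frac{113}{9} \left(-8\right) = - \frac{904}{9}$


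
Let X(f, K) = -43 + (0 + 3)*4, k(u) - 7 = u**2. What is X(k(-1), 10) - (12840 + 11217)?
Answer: -24088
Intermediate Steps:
k(u) = 7 + u**2
X(f, K) = -31 (X(f, K) = -43 + 3*4 = -43 + 12 = -31)
X(k(-1), 10) - (12840 + 11217) = -31 - (12840 + 11217) = -31 - 1*24057 = -31 - 24057 = -24088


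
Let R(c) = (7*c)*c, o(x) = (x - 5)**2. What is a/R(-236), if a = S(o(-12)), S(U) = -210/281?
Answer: -15/7825288 ≈ -1.9169e-6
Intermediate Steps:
o(x) = (-5 + x)**2
S(U) = -210/281 (S(U) = -210*1/281 = -210/281)
R(c) = 7*c**2
a = -210/281 ≈ -0.74733
a/R(-236) = -210/(281*(7*(-236)**2)) = -210/(281*(7*55696)) = -210/281/389872 = -210/281*1/389872 = -15/7825288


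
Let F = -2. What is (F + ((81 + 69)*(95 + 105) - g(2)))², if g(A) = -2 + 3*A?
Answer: 899640036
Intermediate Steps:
(F + ((81 + 69)*(95 + 105) - g(2)))² = (-2 + ((81 + 69)*(95 + 105) - (-2 + 3*2)))² = (-2 + (150*200 - (-2 + 6)))² = (-2 + (30000 - 1*4))² = (-2 + (30000 - 4))² = (-2 + 29996)² = 29994² = 899640036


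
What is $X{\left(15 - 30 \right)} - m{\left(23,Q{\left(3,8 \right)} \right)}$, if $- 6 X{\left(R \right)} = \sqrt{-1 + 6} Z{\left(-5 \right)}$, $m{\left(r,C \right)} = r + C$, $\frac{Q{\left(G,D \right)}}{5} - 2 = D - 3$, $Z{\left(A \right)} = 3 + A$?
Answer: $-58 + \frac{\sqrt{5}}{3} \approx -57.255$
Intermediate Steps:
$Q{\left(G,D \right)} = -5 + 5 D$ ($Q{\left(G,D \right)} = 10 + 5 \left(D - 3\right) = 10 + 5 \left(-3 + D\right) = 10 + \left(-15 + 5 D\right) = -5 + 5 D$)
$m{\left(r,C \right)} = C + r$
$X{\left(R \right)} = \frac{\sqrt{5}}{3}$ ($X{\left(R \right)} = - \frac{\sqrt{-1 + 6} \left(3 - 5\right)}{6} = - \frac{\sqrt{5} \left(-2\right)}{6} = - \frac{\left(-2\right) \sqrt{5}}{6} = \frac{\sqrt{5}}{3}$)
$X{\left(15 - 30 \right)} - m{\left(23,Q{\left(3,8 \right)} \right)} = \frac{\sqrt{5}}{3} - \left(\left(-5 + 5 \cdot 8\right) + 23\right) = \frac{\sqrt{5}}{3} - \left(\left(-5 + 40\right) + 23\right) = \frac{\sqrt{5}}{3} - \left(35 + 23\right) = \frac{\sqrt{5}}{3} - 58 = -58 + \frac{\sqrt{5}}{3}$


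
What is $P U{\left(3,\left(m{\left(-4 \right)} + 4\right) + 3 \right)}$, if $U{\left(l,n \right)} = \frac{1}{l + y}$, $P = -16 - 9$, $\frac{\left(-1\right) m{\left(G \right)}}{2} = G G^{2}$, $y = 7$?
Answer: $- \frac{5}{2} \approx -2.5$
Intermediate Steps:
$m{\left(G \right)} = - 2 G^{3}$ ($m{\left(G \right)} = - 2 G G^{2} = - 2 G^{3}$)
$P = -25$ ($P = -16 - 9 = -25$)
$U{\left(l,n \right)} = \frac{1}{7 + l}$ ($U{\left(l,n \right)} = \frac{1}{l + 7} = \frac{1}{7 + l}$)
$P U{\left(3,\left(m{\left(-4 \right)} + 4\right) + 3 \right)} = - \frac{25}{7 + 3} = - \frac{25}{10} = \left(-25\right) \frac{1}{10} = - \frac{5}{2}$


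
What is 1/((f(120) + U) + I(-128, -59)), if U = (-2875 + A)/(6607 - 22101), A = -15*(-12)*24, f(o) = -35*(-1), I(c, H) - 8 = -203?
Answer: -15494/2480485 ≈ -0.0062464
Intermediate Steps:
I(c, H) = -195 (I(c, H) = 8 - 203 = -195)
f(o) = 35
A = 4320 (A = 180*24 = 4320)
U = -1445/15494 (U = (-2875 + 4320)/(6607 - 22101) = 1445/(-15494) = 1445*(-1/15494) = -1445/15494 ≈ -0.093262)
1/((f(120) + U) + I(-128, -59)) = 1/((35 - 1445/15494) - 195) = 1/(540845/15494 - 195) = 1/(-2480485/15494) = -15494/2480485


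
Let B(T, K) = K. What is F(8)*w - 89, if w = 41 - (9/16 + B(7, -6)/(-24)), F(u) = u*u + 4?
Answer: 10575/4 ≈ 2643.8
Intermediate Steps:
F(u) = 4 + u² (F(u) = u² + 4 = 4 + u²)
w = 643/16 (w = 41 - (9/16 - 6/(-24)) = 41 - (9*(1/16) - 6*(-1/24)) = 41 - (9/16 + ¼) = 41 - 1*13/16 = 41 - 13/16 = 643/16 ≈ 40.188)
F(8)*w - 89 = (4 + 8²)*(643/16) - 89 = (4 + 64)*(643/16) - 89 = 68*(643/16) - 89 = 10931/4 - 89 = 10575/4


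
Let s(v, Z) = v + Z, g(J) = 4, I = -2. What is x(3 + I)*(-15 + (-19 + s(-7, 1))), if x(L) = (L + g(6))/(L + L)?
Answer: -100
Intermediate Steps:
s(v, Z) = Z + v
x(L) = (4 + L)/(2*L) (x(L) = (L + 4)/(L + L) = (4 + L)/((2*L)) = (4 + L)*(1/(2*L)) = (4 + L)/(2*L))
x(3 + I)*(-15 + (-19 + s(-7, 1))) = ((4 + (3 - 2))/(2*(3 - 2)))*(-15 + (-19 + (1 - 7))) = ((1/2)*(4 + 1)/1)*(-15 + (-19 - 6)) = ((1/2)*1*5)*(-15 - 25) = (5/2)*(-40) = -100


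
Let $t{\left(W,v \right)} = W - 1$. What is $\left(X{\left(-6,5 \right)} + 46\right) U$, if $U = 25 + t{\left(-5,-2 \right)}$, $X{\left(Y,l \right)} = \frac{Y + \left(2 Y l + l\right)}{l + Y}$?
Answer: $2033$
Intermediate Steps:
$t{\left(W,v \right)} = -1 + W$
$X{\left(Y,l \right)} = \frac{Y + l + 2 Y l}{Y + l}$ ($X{\left(Y,l \right)} = \frac{Y + \left(2 Y l + l\right)}{Y + l} = \frac{Y + \left(l + 2 Y l\right)}{Y + l} = \frac{Y + l + 2 Y l}{Y + l}$)
$U = 19$ ($U = 25 - 6 = 19$)
$\left(X{\left(-6,5 \right)} + 46\right) U = \left(\frac{-6 + 5 + 2 \left(-6\right) 5}{-6 + 5} + 46\right) 19 = \left(\frac{-6 + 5 - 60}{-1} + 46\right) 19 = \left(\left(-1\right) \left(-61\right) + 46\right) 19 = \left(61 + 46\right) 19 = 107 \cdot 19 = 2033$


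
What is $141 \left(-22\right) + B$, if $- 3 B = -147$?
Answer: $-3053$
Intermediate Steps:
$B = 49$ ($B = \left(- \frac{1}{3}\right) \left(-147\right) = 49$)
$141 \left(-22\right) + B = 141 \left(-22\right) + 49 = -3102 + 49 = -3053$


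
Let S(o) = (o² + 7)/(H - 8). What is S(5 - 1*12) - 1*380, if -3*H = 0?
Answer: -387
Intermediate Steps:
H = 0 (H = -⅓*0 = 0)
S(o) = -7/8 - o²/8 (S(o) = (o² + 7)/(0 - 8) = (7 + o²)/(-8) = (7 + o²)*(-⅛) = -7/8 - o²/8)
S(5 - 1*12) - 1*380 = (-7/8 - (5 - 1*12)²/8) - 1*380 = (-7/8 - (5 - 12)²/8) - 380 = (-7/8 - ⅛*(-7)²) - 380 = (-7/8 - ⅛*49) - 380 = (-7/8 - 49/8) - 380 = -7 - 380 = -387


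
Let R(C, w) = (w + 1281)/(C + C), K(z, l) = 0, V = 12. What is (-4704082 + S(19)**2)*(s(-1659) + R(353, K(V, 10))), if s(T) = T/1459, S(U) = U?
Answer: -3281903734725/1030054 ≈ -3.1861e+6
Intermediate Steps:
R(C, w) = (1281 + w)/(2*C) (R(C, w) = (1281 + w)/((2*C)) = (1281 + w)*(1/(2*C)) = (1281 + w)/(2*C))
s(T) = T/1459 (s(T) = T*(1/1459) = T/1459)
(-4704082 + S(19)**2)*(s(-1659) + R(353, K(V, 10))) = (-4704082 + 19**2)*((1/1459)*(-1659) + (1/2)*(1281 + 0)/353) = (-4704082 + 361)*(-1659/1459 + (1/2)*(1/353)*1281) = -4703721*(-1659/1459 + 1281/706) = -4703721*697725/1030054 = -3281903734725/1030054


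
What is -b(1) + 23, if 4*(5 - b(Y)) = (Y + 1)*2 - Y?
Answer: 75/4 ≈ 18.750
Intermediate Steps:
b(Y) = 9/2 - Y/4 (b(Y) = 5 - ((Y + 1)*2 - Y)/4 = 5 - ((1 + Y)*2 - Y)/4 = 5 - ((2 + 2*Y) - Y)/4 = 5 - (2 + Y)/4 = 5 + (-½ - Y/4) = 9/2 - Y/4)
-b(1) + 23 = -(9/2 - ¼*1) + 23 = -(9/2 - ¼) + 23 = -1*17/4 + 23 = -17/4 + 23 = 75/4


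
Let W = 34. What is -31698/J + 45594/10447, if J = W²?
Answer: -139221171/6038366 ≈ -23.056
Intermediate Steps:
J = 1156 (J = 34² = 1156)
-31698/J + 45594/10447 = -31698/1156 + 45594/10447 = -31698*1/1156 + 45594*(1/10447) = -15849/578 + 45594/10447 = -139221171/6038366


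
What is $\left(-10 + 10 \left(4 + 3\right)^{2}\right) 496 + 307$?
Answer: $238387$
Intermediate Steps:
$\left(-10 + 10 \left(4 + 3\right)^{2}\right) 496 + 307 = \left(-10 + 10 \cdot 7^{2}\right) 496 + 307 = \left(-10 + 10 \cdot 49\right) 496 + 307 = \left(-10 + 490\right) 496 + 307 = 480 \cdot 496 + 307 = 238080 + 307 = 238387$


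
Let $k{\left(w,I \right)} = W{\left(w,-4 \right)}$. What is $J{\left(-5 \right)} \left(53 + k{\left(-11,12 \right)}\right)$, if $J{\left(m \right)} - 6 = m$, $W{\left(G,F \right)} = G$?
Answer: $42$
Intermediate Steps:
$k{\left(w,I \right)} = w$
$J{\left(m \right)} = 6 + m$
$J{\left(-5 \right)} \left(53 + k{\left(-11,12 \right)}\right) = \left(6 - 5\right) \left(53 - 11\right) = 1 \cdot 42 = 42$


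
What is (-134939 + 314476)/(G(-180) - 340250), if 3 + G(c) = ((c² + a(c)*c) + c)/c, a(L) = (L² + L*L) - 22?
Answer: -179537/275654 ≈ -0.65131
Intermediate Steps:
a(L) = -22 + 2*L² (a(L) = (L² + L²) - 22 = 2*L² - 22 = -22 + 2*L²)
G(c) = -3 + (c + c² + c*(-22 + 2*c²))/c (G(c) = -3 + ((c² + (-22 + 2*c²)*c) + c)/c = -3 + ((c² + c*(-22 + 2*c²)) + c)/c = -3 + (c + c² + c*(-22 + 2*c²))/c)
(-134939 + 314476)/(G(-180) - 340250) = (-134939 + 314476)/((-24 - 180 + 2*(-180)²) - 340250) = 179537/((-24 - 180 + 2*32400) - 340250) = 179537/((-24 - 180 + 64800) - 340250) = 179537/(64596 - 340250) = 179537/(-275654) = 179537*(-1/275654) = -179537/275654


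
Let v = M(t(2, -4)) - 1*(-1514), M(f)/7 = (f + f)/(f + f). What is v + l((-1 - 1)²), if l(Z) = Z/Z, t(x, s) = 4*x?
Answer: 1522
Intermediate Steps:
M(f) = 7 (M(f) = 7*((f + f)/(f + f)) = 7*((2*f)/((2*f))) = 7*((2*f)*(1/(2*f))) = 7*1 = 7)
l(Z) = 1
v = 1521 (v = 7 - 1*(-1514) = 7 + 1514 = 1521)
v + l((-1 - 1)²) = 1521 + 1 = 1522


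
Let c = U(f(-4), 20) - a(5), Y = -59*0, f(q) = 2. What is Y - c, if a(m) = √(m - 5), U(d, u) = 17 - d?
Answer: -15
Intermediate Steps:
a(m) = √(-5 + m)
Y = 0
c = 15 (c = (17 - 1*2) - √(-5 + 5) = (17 - 2) - √0 = 15 - 1*0 = 15 + 0 = 15)
Y - c = 0 - 1*15 = 0 - 15 = -15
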